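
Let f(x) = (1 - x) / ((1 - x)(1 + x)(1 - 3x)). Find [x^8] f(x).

Partial fractions give a closed form: a_n = (1/4)·(-1)^n + (3/4)·3^n.
At n = 8: a_8 = 4921.

4921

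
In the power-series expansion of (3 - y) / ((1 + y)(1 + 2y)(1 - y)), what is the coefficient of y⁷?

-595

Partial fractions give a closed form: a_n = (-2)·(-1)^n + (14/3)·(-2)^n + (1/3)·1^n.
At n = 7: a_7 = -595.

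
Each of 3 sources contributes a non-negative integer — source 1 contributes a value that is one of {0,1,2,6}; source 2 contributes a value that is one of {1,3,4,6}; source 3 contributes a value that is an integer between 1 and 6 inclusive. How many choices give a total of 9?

The generating function for the choices is (1 + q + q² + q⁶)·(q + q³ + q⁴ + q⁶)·(q + q² + q³ + q⁴ + q⁵ + q⁶); the count is [q⁹].
(1 + q + q² + q⁶) has coefficients 1,1,1,0,0,0,1 for degrees 0…6.
(q + q³ + q⁴ + q⁶) has coefficients 0,1,0,1,1,0,1,0,0,0 for degrees 0…9.
Finally multiplying by (q + q² + q³ + q⁴ + q⁵ + q⁶), the product of all factors after the first has coefficients 0,0,1,1,2,3,3,4,3,3 for degrees 0…9.
[q⁹] = 1·3 + 1·3 + 1·4 + 1·1 = 11.

11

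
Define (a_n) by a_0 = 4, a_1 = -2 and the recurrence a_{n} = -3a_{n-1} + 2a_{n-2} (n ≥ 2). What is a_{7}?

The ordinary generating function has denominator 1 + 3y - 2y^2.
Iterating the recurrence: a_0,…,a_{7} = 4, -2, 14, -46, 166, -590, 2102, -7486.

-7486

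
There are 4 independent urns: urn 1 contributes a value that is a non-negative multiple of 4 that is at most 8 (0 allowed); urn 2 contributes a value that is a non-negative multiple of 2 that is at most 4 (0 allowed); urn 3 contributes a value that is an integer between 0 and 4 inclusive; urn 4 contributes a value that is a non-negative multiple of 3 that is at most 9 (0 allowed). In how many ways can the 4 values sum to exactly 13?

The generating function for the choices is (1 + q^4 + q^8)·(1 + q^2 + q^4)·(1 + q + q^2 + q^3 + q^4)·(1 + q^3 + q^6 + q^9); the count is [q^13].
(1 + q^4 + q^8) has coefficients 1,0,0,0,1,0,0,0,1 for degrees 0…8.
(1 + q^2 + q^4) has coefficients 1,0,1,0,1,0,0,0,0,0,0,0,0,0 for degrees 0…13.
Multiplying by (1 + q + q^2 + q^3 + q^4) gives running coefficients 1,1,2,2,3,2,2,1,1,0,0,0,0,0 for degrees 0…13.
Finally multiplying by (1 + q^3 + q^6 + q^9), the product of all factors after the first has coefficients 1,1,2,3,4,4,5,5,5,5,5,5,4,4 for degrees 0…13.
[q^13] = 1·4 + 1·5 + 1·4 = 13.

13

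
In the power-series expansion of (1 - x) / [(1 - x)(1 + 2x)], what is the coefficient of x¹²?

4096

The denominator gives the recurrence a_n = −a_(n−1) + 2a_(n−2) for n ≥ 2; the numerator fixes a_0 = 1, a_1 = -2.
Iterating: 1, -2, 4, -8, 16, -32, 64, -128, 256, -512, 1024, -2048, 4096, so a_12 = 4096.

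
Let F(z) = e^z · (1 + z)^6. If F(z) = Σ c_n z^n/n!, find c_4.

1045

The EGF product rule gives c_4 = Σ_{k_1+k_2=4} C(4; k_1,k_2) · ∏ g_i(k_i), where e^z gives (1)^k; (1+z)^6 gives the falling factorial (6)_k.
g_1(k) for k = 0…4: 1, 1, 1, 1, 1.
g_2(k) for k = 0…4: 1, 6, 30, 120, 360.
c_4 = Σ_k C(4,k)·g_1(k)·g_2(4−k) = 1·1·360 + 4·1·120 + 6·1·30 + 4·1·6 + 1·1·1 = 360 + 480 + 180 + 24 + 1 = 1045.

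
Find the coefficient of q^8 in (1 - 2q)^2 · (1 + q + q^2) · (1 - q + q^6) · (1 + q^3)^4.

9

(1 - 2q)^2 has coefficients 1,-4,4 for degrees 0…2.
(1 + q + q^2) has coefficients 1,1,1,0,0,0,0,0,0 for degrees 0…8.
Multiplying by (1 - q + q^6) gives running coefficients 1,0,0,-1,0,0,1,1,1 for degrees 0…8.
Finally multiplying by (1 + q^3)^4, the product of all factors after the first has coefficients 1,0,0,3,0,0,3,1,1 for degrees 0…8.
[q^8] = 1·1 − 4·1 + 4·3 = 9.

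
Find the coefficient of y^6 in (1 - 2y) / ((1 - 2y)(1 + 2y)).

64

Partial fractions give a closed form: a_n = (1)·(-2)^n.
At n = 6: a_6 = 64.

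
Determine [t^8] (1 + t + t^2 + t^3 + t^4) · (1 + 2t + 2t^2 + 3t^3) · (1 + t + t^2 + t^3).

(1 + t + t^2 + t^3 + t^4) has coefficients 1,1,1,1,1 for degrees 0…4.
(1 + 2t + 2t^2 + 3t^3) has coefficients 1,2,2,3,0,0,0,0,0 for degrees 0…8.
Finally multiplying by (1 + t + t^2 + t^3), the product of all factors after the first has coefficients 1,3,5,8,7,5,3,0,0 for degrees 0…8.
[t^8] = 1·0 + 1·0 + 1·3 + 1·5 + 1·7 = 15.

15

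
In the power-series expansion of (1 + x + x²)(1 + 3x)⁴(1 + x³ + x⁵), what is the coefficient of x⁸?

(1 + x + x²) has coefficients 1,1,1 for degrees 0…2.
(1 + 3x)⁴ has coefficients 1,12,54,108,81,0,0,0,0 for degrees 0…8.
Finally multiplying by (1 + x³ + x⁵), the product of all factors after the first has coefficients 1,12,54,109,93,55,120,135,108 for degrees 0…8.
[x⁸] = 1·108 + 1·135 + 1·120 = 363.

363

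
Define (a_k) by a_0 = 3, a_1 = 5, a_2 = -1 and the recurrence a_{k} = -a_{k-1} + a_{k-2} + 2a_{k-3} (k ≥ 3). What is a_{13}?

The ordinary generating function has denominator 1 + t - t^2 - 2t^3.
Iterating the recurrence: a_0,…,a_{13} = 3, 5, -1, 12, -3, 13, 8, -1, 35, -20, 53, -3, 16, 87.

87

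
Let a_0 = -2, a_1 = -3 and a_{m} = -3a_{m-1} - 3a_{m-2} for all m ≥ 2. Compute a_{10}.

-1701

The ordinary generating function has denominator 1 + 3q + 3q^2.
Iterating the recurrence: a_0,…,a_{10} = -2, -3, 15, -36, 63, -81, 54, 81, -405, 972, -1701.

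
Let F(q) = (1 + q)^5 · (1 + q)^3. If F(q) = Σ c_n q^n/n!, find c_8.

The EGF product rule gives c_8 = Σ_{k_1+k_2=8} C(8; k_1,k_2) · ∏ g_i(k_i), where (1+q)^5 gives the falling factorial (5)_k; (1+q)^3 gives the falling factorial (3)_k.
g_1(k) for k = 0…8: 1, 5, 20, 60, 120, 120, 0, 0, 0.
g_2(k) for k = 0…8: 1, 3, 6, 6, 0, 0, 0, 0, 0.
c_8 = Σ_k C(8,k)·g_1(k)·g_2(8−k) = 56·120·6 = 40320.

40320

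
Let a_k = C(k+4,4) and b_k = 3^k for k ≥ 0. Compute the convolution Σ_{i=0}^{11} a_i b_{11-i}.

The convolution is the x^11 coefficient of A(x)B(x).
Σ = 1·177147 + 5·59049 + 15·19683 + 35·6561 + 70·2187 + 126·729 + 210·243 + 330·81 + 495·27 + 715·9 + 1001·3 + 1365·1 = 1344144.

1344144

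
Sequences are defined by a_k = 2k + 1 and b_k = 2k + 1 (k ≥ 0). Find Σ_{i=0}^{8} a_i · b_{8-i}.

This is [x^8] in the product of the two ordinary generating functions.
Σ = 1·17 + 3·15 + 5·13 + 7·11 + 9·9 + 11·7 + 13·5 + 15·3 + 17·1 = 489.

489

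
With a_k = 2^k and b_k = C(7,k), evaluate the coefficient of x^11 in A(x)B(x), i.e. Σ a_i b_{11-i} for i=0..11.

34992

Write out a_i and b_{11-i} for i = 0,…,11 and sum the products.
Σ = 1·0 + 2·0 + 4·0 + 8·0 + 16·1 + 32·7 + 64·21 + 128·35 + 256·35 + 512·21 + 1024·7 + 2048·1 = 34992.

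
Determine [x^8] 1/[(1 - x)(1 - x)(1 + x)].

The denominator gives the recurrence a_n = a_(n−1) + a_(n−2) − a_(n−3) for n ≥ 3; the numerator fixes a_0 = 1, a_1 = 1, a_2 = 2.
Iterating: 1, 1, 2, 2, 3, 3, 4, 4, 5, so a_8 = 5.

5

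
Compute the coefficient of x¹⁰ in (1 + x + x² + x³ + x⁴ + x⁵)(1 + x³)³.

4

(1 + x + x² + x³ + x⁴ + x⁵) has coefficients 1,1,1,1,1,1 for degrees 0…5.
(1 + x³)³ has coefficients 1,0,0,3,0,0,3,0,0,1,0 for degrees 0…10.
[x¹⁰] = 1·0 + 1·1 + 1·0 + 1·0 + 1·3 + 1·0 = 4.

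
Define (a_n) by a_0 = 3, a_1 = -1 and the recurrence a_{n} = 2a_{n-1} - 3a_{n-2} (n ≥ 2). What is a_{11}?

The ordinary generating function has denominator 1 - 2q + 3q^2.
Iterating the recurrence: a_0,…,a_{11} = 3, -1, -11, -19, -5, 47, 109, 77, -173, -577, -635, 461.

461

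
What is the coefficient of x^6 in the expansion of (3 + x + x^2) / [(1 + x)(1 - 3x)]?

The denominator gives the recurrence a_n = 2a_(n−1) + 3a_(n−2) for n ≥ 3; the numerator fixes a_0 = 3, a_1 = 7, a_2 = 24.
Iterating: 3, 7, 24, 69, 210, 627, 1884, so a_6 = 1884.

1884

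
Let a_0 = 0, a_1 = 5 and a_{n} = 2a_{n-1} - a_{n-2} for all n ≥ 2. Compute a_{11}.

The ordinary generating function has denominator 1 - 2x + x^2.
Iterating the recurrence: a_0,…,a_{11} = 0, 5, 10, 15, 20, 25, 30, 35, 40, 45, 50, 55.

55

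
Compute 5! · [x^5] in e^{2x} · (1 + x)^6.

12032

The EGF product rule gives c_5 = Σ_{k_1+k_2=5} C(5; k_1,k_2) · ∏ g_i(k_i), where e^{2x} gives (2)^k; (1+x)^6 gives the falling factorial (6)_k.
g_1(k) for k = 0…5: 1, 2, 4, 8, 16, 32.
g_2(k) for k = 0…5: 1, 6, 30, 120, 360, 720.
c_5 = Σ_k C(5,k)·g_1(k)·g_2(5−k) = 1·1·720 + 5·2·360 + 10·4·120 + 10·8·30 + 5·16·6 + 1·32·1 = 720 + 3600 + 4800 + 2400 + 480 + 32 = 12032.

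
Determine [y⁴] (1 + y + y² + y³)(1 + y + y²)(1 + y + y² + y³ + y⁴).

11

(1 + y + y² + y³) has coefficients 1,1,1,1 for degrees 0…3.
(1 + y + y²) has coefficients 1,1,1,0,0 for degrees 0…4.
Finally multiplying by (1 + y + y² + y³ + y⁴), the product of all factors after the first has coefficients 1,2,3,3,3 for degrees 0…4.
[y⁴] = 1·3 + 1·3 + 1·3 + 1·2 = 11.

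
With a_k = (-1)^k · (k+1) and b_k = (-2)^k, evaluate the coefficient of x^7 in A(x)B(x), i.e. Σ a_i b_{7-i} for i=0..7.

-502

The convolution is the t^7 coefficient of A(t)B(t).
Σ = 1·(-128) − 2·64 + 3·(-32) − 4·16 + 5·(-8) − 6·4 + 7·(-2) − 8·1 = -502.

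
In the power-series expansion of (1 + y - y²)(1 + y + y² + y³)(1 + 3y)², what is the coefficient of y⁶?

-6

(1 + y - y²) has coefficients 1,1,-1 for degrees 0…2.
(1 + y + y² + y³) has coefficients 1,1,1,1,0,0,0 for degrees 0…6.
Finally multiplying by (1 + 3y)², the product of all factors after the first has coefficients 1,7,16,16,15,9,0 for degrees 0…6.
[y⁶] = 1·0 + 1·9 − 1·15 = -6.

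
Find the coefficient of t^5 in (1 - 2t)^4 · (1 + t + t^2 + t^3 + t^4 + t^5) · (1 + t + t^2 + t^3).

(1 - 2t)^4 has coefficients 1,-8,24,-32,16 for degrees 0…4.
(1 + t + t^2 + t^3 + t^4 + t^5) has coefficients 1,1,1,1,1,1 for degrees 0…5.
Finally multiplying by (1 + t + t^2 + t^3), the product of all factors after the first has coefficients 1,2,3,4,4,4 for degrees 0…5.
[t^5] = 1·4 − 8·4 + 24·4 − 32·3 + 16·2 = 4.

4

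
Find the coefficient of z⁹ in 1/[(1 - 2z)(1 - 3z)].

Partial fractions give a closed form: a_n = (-2)·2^n + (3)·3^n.
At n = 9: a_9 = 58025.

58025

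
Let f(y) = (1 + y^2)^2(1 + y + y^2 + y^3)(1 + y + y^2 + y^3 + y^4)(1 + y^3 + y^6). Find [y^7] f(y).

(1 + y^2)^2 has coefficients 1,0,2,0,1 for degrees 0…4.
(1 + y + y^2 + y^3) has coefficients 1,1,1,1,0,0,0,0 for degrees 0…7.
Multiplying by (1 + y + y^2 + y^3 + y^4) gives running coefficients 1,2,3,4,4,3,2,1 for degrees 0…7.
Finally multiplying by (1 + y^3 + y^6), the product of all factors after the first has coefficients 1,2,3,5,6,6,7,7 for degrees 0…7.
[y^7] = 1·7 + 2·6 + 1·5 = 24.

24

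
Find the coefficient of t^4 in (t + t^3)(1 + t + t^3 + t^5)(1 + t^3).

3

(t + t^3) has coefficients 0,1,0,1 for degrees 0…3.
(1 + t + t^3 + t^5) has coefficients 1,1,0,1,0 for degrees 0…4.
Finally multiplying by (1 + t^3), the product of all factors after the first has coefficients 1,1,0,2,1 for degrees 0…4.
[t^4] = 1·2 + 1·1 = 3.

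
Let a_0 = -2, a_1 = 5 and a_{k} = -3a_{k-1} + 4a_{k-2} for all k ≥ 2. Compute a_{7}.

22937

The ordinary generating function has denominator 1 + 3x - 4x^2.
Iterating the recurrence: a_0,…,a_{7} = -2, 5, -23, 89, -359, 1433, -5735, 22937.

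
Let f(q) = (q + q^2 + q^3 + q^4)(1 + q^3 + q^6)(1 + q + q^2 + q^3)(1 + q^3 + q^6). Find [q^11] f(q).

(q + q^2 + q^3 + q^4) has coefficients 0,1,1,1,1 for degrees 0…4.
(1 + q^3 + q^6) has coefficients 1,0,0,1,0,0,1,0,0,0,0,0 for degrees 0…11.
Multiplying by (1 + q + q^2 + q^3) gives running coefficients 1,1,1,2,1,1,2,1,1,1,0,0 for degrees 0…11.
Finally multiplying by (1 + q^3 + q^6), the product of all factors after the first has coefficients 1,1,1,3,2,2,5,3,3,5,2,2 for degrees 0…11.
[q^11] = 1·2 + 1·5 + 1·3 + 1·3 = 13.

13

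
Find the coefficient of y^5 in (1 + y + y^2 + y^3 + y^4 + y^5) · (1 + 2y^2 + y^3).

4

(1 + y + y^2 + y^3 + y^4 + y^5) has coefficients 1,1,1,1,1,1 for degrees 0…5.
(1 + 2y^2 + y^3) has coefficients 1,0,2,1,0,0 for degrees 0…5.
[y^5] = 1·0 + 1·0 + 1·1 + 1·2 + 1·0 + 1·1 = 4.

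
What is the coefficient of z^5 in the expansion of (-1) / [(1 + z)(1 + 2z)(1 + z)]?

The denominator gives the recurrence a_n = −4a_(n−1) − 5a_(n−2) − 2a_(n−3) for n ≥ 3; the numerator fixes a_0 = -1, a_1 = 4, a_2 = -11.
Iterating: -1, 4, -11, 26, -57, 120, so a_5 = 120.

120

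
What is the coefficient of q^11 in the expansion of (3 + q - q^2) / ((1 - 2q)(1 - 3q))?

The denominator gives the recurrence a_n = 5a_(n−1) − 6a_(n−2) for n ≥ 3; the numerator fixes a_0 = 3, a_1 = 16, a_2 = 61.
Iterating: 3, 16, 61, 209, 679, 2141, 6631, 20309, 61759, 186941, 564151, 1699109, so a_11 = 1699109.

1699109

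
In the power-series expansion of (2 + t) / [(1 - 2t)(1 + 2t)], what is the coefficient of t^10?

2048

Partial fractions give a closed form: a_n = (5/4)·2^n + (3/4)·(-2)^n.
At n = 10: a_10 = 2048.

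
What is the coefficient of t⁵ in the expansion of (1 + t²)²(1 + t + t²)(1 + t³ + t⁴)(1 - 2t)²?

-3

(1 + t²)² has coefficients 1,0,2,0,1 for degrees 0…4.
(1 + t + t²) has coefficients 1,1,1,0,0,0 for degrees 0…5.
Multiplying by (1 + t³ + t⁴) gives running coefficients 1,1,1,1,2,2 for degrees 0…5.
Finally multiplying by (1 - 2t)², the product of all factors after the first has coefficients 1,-3,1,1,2,-2 for degrees 0…5.
[t⁵] = 1·(-2) + 2·1 + 1·(-3) = -3.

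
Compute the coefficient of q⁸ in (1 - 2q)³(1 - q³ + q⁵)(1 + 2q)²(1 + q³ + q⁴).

(1 - 2q)³ has coefficients 1,-6,12,-8 for degrees 0…3.
(1 - q³ + q⁵) has coefficients 1,0,0,-1,0,1,0,0,0 for degrees 0…8.
Multiplying by (1 + 2q)² gives running coefficients 1,4,4,-1,-4,-3,4,4,0 for degrees 0…8.
Finally multiplying by (1 + q³ + q⁴), the product of all factors after the first has coefficients 1,4,4,0,1,5,7,-1,-7 for degrees 0…8.
[q⁸] = 1·(-7) − 6·(-1) + 12·7 − 8·5 = 43.

43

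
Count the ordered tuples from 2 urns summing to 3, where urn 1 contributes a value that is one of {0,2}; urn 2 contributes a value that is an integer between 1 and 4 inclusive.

The generating function for the choices is (1 + z^2)·(z + z^2 + z^3 + z^4); the count is [z^3].
(1 + z^2) has coefficients 1,0,1 for degrees 0…2.
(z + z^2 + z^3 + z^4) has coefficients 0,1,1,1 for degrees 0…3.
[z^3] = 1·1 + 1·1 = 2.

2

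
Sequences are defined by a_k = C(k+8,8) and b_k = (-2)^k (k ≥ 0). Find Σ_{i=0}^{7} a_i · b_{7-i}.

3265

Write out a_i and b_{7-i} for i = 0,…,7 and sum the products.
Σ = 1·(-128) + 9·64 + 45·(-32) + 165·16 + 495·(-8) + 1287·4 + 3003·(-2) + 6435·1 = 3265.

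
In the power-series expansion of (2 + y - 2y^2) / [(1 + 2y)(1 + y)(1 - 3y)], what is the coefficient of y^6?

The denominator gives the recurrence a_n = 7a_(n−2) + 6a_(n−3) for n ≥ 3; the numerator fixes a_0 = 2, a_1 = 1, a_2 = 12.
Iterating: 2, 1, 12, 19, 90, 205, 744, so a_6 = 744.

744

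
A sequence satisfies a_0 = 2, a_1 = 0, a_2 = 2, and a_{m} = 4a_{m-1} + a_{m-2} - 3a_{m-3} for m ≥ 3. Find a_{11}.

The ordinary generating function has denominator 1 - 4t - t^2 + 3t^3.
Iterating the recurrence: a_0,…,a_{11} = 2, 0, 2, 2, 10, 36, 148, 598, 2432, 9882, 40166, 163250.

163250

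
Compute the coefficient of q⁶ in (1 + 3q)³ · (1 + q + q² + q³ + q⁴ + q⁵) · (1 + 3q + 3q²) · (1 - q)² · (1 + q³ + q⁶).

-3

(1 + 3q)³ has coefficients 1,9,27,27 for degrees 0…3.
(1 + q + q² + q³ + q⁴ + q⁵) has coefficients 1,1,1,1,1,1,0 for degrees 0…6.
Multiplying by (1 + 3q + 3q²) gives running coefficients 1,4,7,7,7,7,6 for degrees 0…6.
Multiplying by (1 - q)² gives running coefficients 1,2,0,-3,0,0,-1 for degrees 0…6.
Finally multiplying by (1 + q³ + q⁶), the product of all factors after the first has coefficients 1,2,0,-2,2,0,-3 for degrees 0…6.
[q⁶] = 1·(-3) + 9·0 + 27·2 + 27·(-2) = -3.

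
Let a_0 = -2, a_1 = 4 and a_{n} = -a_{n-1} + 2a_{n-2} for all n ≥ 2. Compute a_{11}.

The ordinary generating function has denominator 1 + t - 2t^2.
Iterating the recurrence: a_0,…,a_{11} = -2, 4, -8, 16, -32, 64, -128, 256, -512, 1024, -2048, 4096.

4096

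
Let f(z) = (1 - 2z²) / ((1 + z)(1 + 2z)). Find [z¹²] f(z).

The denominator gives the recurrence a_n = −3a_(n−1) − 2a_(n−2) for n ≥ 3; the numerator fixes a_0 = 1, a_1 = -3, a_2 = 5.
Iterating: 1, -3, 5, -9, 17, -33, 65, -129, 257, -513, 1025, -2049, 4097, so a_12 = 4097.

4097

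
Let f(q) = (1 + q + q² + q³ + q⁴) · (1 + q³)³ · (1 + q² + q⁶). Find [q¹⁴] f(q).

(1 + q + q² + q³ + q⁴) has coefficients 1,1,1,1,1 for degrees 0…4.
(1 + q³)³ has coefficients 1,0,0,3,0,0,3,0,0,1,0,0,0,0,0 for degrees 0…14.
Finally multiplying by (1 + q² + q⁶), the product of all factors after the first has coefficients 1,0,1,3,0,3,4,0,3,4,0,1,3,0,0 for degrees 0…14.
[q¹⁴] = 1·0 + 1·0 + 1·3 + 1·1 + 1·0 = 4.

4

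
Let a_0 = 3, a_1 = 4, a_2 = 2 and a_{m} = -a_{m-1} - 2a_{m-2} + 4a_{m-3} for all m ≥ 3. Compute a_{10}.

442

The ordinary generating function has denominator 1 + y + 2y^2 - 4y^3.
Iterating the recurrence: a_0,…,a_{10} = 3, 4, 2, 2, 10, -6, -6, 58, -70, -70, 442.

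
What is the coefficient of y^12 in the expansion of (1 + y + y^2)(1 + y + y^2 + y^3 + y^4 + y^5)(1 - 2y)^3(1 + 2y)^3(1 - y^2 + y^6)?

(1 + y + y^2) has coefficients 1,1,1 for degrees 0…2.
(1 + y + y^2 + y^3 + y^4 + y^5) has coefficients 1,1,1,1,1,1,0,0,0,0,0,0,0 for degrees 0…12.
Multiplying by (1 - 2y)^3 gives running coefficients 1,-5,7,-1,-1,-1,-2,4,-8,0,0,0,0 for degrees 0…12.
Multiplying by (1 + 2y)^3 gives running coefficients 1,1,-11,-11,37,37,-28,-28,-16,-16,-64,-64,0 for degrees 0…12.
Finally multiplying by (1 - y^2 + y^6), the product of all factors after the first has coefficients 1,1,-12,-12,48,48,-64,-64,1,1,-11,-11,36 for degrees 0…12.
[y^12] = 1·36 + 1·(-11) + 1·(-11) = 14.

14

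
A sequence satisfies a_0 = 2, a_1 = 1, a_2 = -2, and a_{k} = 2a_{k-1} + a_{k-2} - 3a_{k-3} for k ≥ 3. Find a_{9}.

The ordinary generating function has denominator 1 - 2x - x^2 + 3x^3.
Iterating the recurrence: a_0,…,a_{9} = 2, 1, -2, -9, -23, -49, -94, -168, -283, -452.

-452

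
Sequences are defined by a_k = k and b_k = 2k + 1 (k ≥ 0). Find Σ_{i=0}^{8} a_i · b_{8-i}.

204

This is [x^8] in the product of the two ordinary generating functions.
Σ = 0·17 + 1·15 + 2·13 + 3·11 + 4·9 + 5·7 + 6·5 + 7·3 + 8·1 = 204.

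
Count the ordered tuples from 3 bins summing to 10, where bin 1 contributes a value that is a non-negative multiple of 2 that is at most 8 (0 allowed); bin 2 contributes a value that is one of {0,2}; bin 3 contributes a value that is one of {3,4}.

2

The generating function for the choices is (1 + x^2 + x^4 + x^6 + x^8)·(1 + x^2)·(x^3 + x^4); the count is [x^10].
(1 + x^2 + x^4 + x^6 + x^8) has coefficients 1,0,1,0,1,0,1,0,1 for degrees 0…8.
(1 + x^2) has coefficients 1,0,1,0,0,0,0,0,0,0,0 for degrees 0…10.
Finally multiplying by (x^3 + x^4), the product of all factors after the first has coefficients 0,0,0,1,1,1,1,0,0,0,0 for degrees 0…10.
[x^10] = 1·0 + 1·0 + 1·1 + 1·1 + 1·0 = 2.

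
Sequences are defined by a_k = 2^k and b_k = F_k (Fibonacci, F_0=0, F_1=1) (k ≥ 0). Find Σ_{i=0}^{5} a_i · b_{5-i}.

Write out a_i and b_{5-i} for i = 0,…,5 and sum the products.
Σ = 1·5 + 2·3 + 4·2 + 8·1 + 16·1 + 32·0 = 43.

43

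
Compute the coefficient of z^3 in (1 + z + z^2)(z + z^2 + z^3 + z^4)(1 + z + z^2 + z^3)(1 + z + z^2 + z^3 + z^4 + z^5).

10

(1 + z + z^2) has coefficients 1,1,1 for degrees 0…2.
(z + z^2 + z^3 + z^4) has coefficients 0,1,1,1 for degrees 0…3.
Multiplying by (1 + z + z^2 + z^3) gives running coefficients 0,1,2,3 for degrees 0…3.
Finally multiplying by (1 + z + z^2 + z^3 + z^4 + z^5), the product of all factors after the first has coefficients 0,1,3,6 for degrees 0…3.
[z^3] = 1·6 + 1·3 + 1·1 = 10.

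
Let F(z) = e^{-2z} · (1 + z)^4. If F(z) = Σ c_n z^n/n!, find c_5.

The EGF product rule gives c_5 = Σ_{k_1+k_2=5} C(5; k_1,k_2) · ∏ g_i(k_i), where e^{-2z} gives (-2)^k; (1+z)^4 gives the falling factorial (4)_k.
g_1(k) for k = 0…5: 1, -2, 4, -8, 16, -32.
g_2(k) for k = 0…5: 1, 4, 12, 24, 24, 0.
c_5 = Σ_k C(5,k)·g_1(k)·g_2(5−k) = 5·(-2)·24 + 10·4·24 + 10·(-8)·12 + 5·16·4 + 1·(-32)·1 = −240 + 960 − 960 + 320 − 32 = 48.

48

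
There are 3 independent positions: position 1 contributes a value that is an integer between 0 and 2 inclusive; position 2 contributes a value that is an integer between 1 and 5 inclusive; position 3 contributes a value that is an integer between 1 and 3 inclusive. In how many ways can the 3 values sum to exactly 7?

The generating function for the choices is (1 + t + t^2)·(t + t^2 + t^3 + t^4 + t^5)·(t + t^2 + t^3); the count is [t^7].
(1 + t + t^2) has coefficients 1,1,1 for degrees 0…2.
(t + t^2 + t^3 + t^4 + t^5) has coefficients 0,1,1,1,1,1,0,0 for degrees 0…7.
Finally multiplying by (t + t^2 + t^3), the product of all factors after the first has coefficients 0,0,1,2,3,3,3,2 for degrees 0…7.
[t^7] = 1·2 + 1·3 + 1·3 = 8.

8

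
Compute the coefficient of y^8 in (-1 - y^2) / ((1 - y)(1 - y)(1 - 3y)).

-16393

The denominator gives the recurrence a_n = 5a_(n−1) − 7a_(n−2) + 3a_(n−3) for n ≥ 3; the numerator fixes a_0 = -1, a_1 = -5, a_2 = -19.
Iterating: -1, -5, -19, -63, -197, -601, -1815, -5459, -16393, so a_8 = -16393.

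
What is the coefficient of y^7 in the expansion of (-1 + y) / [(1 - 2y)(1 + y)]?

The denominator gives the recurrence a_n = a_(n−1) + 2a_(n−2) for n ≥ 2; the numerator fixes a_0 = -1, a_1 = 0.
Iterating: -1, 0, -2, -2, -6, -10, -22, -42, so a_7 = -42.

-42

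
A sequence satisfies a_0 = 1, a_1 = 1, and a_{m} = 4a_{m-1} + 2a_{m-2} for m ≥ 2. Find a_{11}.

The ordinary generating function has denominator 1 - 4y - 2y^2.
Iterating the recurrence: a_0,…,a_{11} = 1, 1, 6, 26, 116, 516, 2296, 10216, 45456, 202256, 899936, 4004256.

4004256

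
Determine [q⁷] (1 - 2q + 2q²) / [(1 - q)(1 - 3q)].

1822

The denominator gives the recurrence a_n = 4a_(n−1) − 3a_(n−2) for n ≥ 3; the numerator fixes a_0 = 1, a_1 = 2, a_2 = 7.
Iterating: 1, 2, 7, 22, 67, 202, 607, 1822, so a_7 = 1822.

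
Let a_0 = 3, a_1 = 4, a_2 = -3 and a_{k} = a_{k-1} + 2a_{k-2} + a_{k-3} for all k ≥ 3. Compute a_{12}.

3819

The ordinary generating function has denominator 1 - x - 2x^2 - x^3.
Iterating the recurrence: a_0,…,a_{12} = 3, 4, -3, 8, 6, 19, 39, 83, 180, 385, 828, 1778, 3819.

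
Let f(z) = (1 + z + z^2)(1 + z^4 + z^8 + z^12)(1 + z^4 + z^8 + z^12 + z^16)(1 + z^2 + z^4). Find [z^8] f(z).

(1 + z + z^2) has coefficients 1,1,1 for degrees 0…2.
(1 + z^4 + z^8 + z^12) has coefficients 1,0,0,0,1,0,0,0,1 for degrees 0…8.
Multiplying by (1 + z^4 + z^8 + z^12 + z^16) gives running coefficients 1,0,0,0,2,0,0,0,3 for degrees 0…8.
Finally multiplying by (1 + z^2 + z^4), the product of all factors after the first has coefficients 1,0,1,0,3,0,2,0,5 for degrees 0…8.
[z^8] = 1·5 + 1·0 + 1·2 = 7.

7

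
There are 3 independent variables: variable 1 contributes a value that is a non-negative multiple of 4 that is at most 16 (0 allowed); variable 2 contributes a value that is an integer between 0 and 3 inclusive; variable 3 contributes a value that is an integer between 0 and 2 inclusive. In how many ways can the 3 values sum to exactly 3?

3

The generating function for the choices is (1 + t^4 + t^8 + t^12 + t^16)·(1 + t + t^2 + t^3)·(1 + t + t^2); the count is [t^3].
(1 + t^4 + t^8 + t^12 + t^16) has coefficients 1,0,0,0 for degrees 0…3.
(1 + t + t^2 + t^3) has coefficients 1,1,1,1 for degrees 0…3.
Finally multiplying by (1 + t + t^2), the product of all factors after the first has coefficients 1,2,3,3 for degrees 0…3.
[t^3] = 1·3 = 3.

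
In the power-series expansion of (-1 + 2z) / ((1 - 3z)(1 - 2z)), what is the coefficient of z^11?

Partial fractions give a closed form: a_n = (-1)·3^n.
At n = 11: a_11 = -177147.

-177147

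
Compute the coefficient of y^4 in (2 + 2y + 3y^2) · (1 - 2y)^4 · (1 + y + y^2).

35

(2 + 2y + 3y^2) has coefficients 2,2,3 for degrees 0…2.
(1 - 2y)^4 has coefficients 1,-8,24,-32,16 for degrees 0…4.
Finally multiplying by (1 + y + y^2), the product of all factors after the first has coefficients 1,-7,17,-16,8 for degrees 0…4.
[y^4] = 2·8 + 2·(-16) + 3·17 = 35.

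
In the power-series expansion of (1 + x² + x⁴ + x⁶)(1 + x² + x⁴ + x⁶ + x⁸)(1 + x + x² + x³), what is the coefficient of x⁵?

5

(1 + x² + x⁴ + x⁶) has coefficients 1,0,1,0,1,0 for degrees 0…5.
(1 + x² + x⁴ + x⁶ + x⁸) has coefficients 1,0,1,0,1,0 for degrees 0…5.
Finally multiplying by (1 + x + x² + x³), the product of all factors after the first has coefficients 1,1,2,2,2,2 for degrees 0…5.
[x⁵] = 1·2 + 1·2 + 1·1 = 5.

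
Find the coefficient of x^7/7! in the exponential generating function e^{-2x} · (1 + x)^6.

-800

The EGF product rule gives c_7 = Σ_{k_1+k_2=7} C(7; k_1,k_2) · ∏ g_i(k_i), where e^{-2x} gives (-2)^k; (1+x)^6 gives the falling factorial (6)_k.
g_1(k) for k = 0…7: 1, -2, 4, -8, 16, -32, 64, -128.
g_2(k) for k = 0…7: 1, 6, 30, 120, 360, 720, 720, 0.
c_7 = Σ_k C(7,k)·g_1(k)·g_2(7−k) = 7·(-2)·720 + 21·4·720 + 35·(-8)·360 + 35·16·120 + 21·(-32)·30 + 7·64·6 + 1·(-128)·1 = −10080 + 60480 − 100800 + 67200 − 20160 + 2688 − 128 = -800.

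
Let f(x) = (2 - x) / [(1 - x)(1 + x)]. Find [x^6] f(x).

Partial fractions give a closed form: a_n = (1/2)·1^n + (3/2)·(-1)^n.
At n = 6: a_6 = 2.

2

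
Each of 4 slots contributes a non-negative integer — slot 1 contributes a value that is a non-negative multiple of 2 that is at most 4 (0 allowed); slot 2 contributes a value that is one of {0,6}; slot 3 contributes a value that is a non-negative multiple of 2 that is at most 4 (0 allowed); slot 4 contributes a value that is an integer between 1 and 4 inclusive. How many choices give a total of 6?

5

The generating function for the choices is (1 + t^2 + t^4)·(1 + t^6)·(1 + t^2 + t^4)·(t + t^2 + t^3 + t^4); the count is [t^6].
(1 + t^2 + t^4) has coefficients 1,0,1,0,1 for degrees 0…4.
(1 + t^6) has coefficients 1,0,0,0,0,0,1 for degrees 0…6.
Multiplying by (1 + t^2 + t^4) gives running coefficients 1,0,1,0,1,0,1 for degrees 0…6.
Finally multiplying by (t + t^2 + t^3 + t^4), the product of all factors after the first has coefficients 0,1,1,2,2,2,2 for degrees 0…6.
[t^6] = 1·2 + 1·2 + 1·1 = 5.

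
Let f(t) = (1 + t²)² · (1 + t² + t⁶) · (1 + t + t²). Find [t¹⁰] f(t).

3

(1 + t²)² has coefficients 1,0,2,0,1 for degrees 0…4.
(1 + t² + t⁶) has coefficients 1,0,1,0,0,0,1,0,0,0,0 for degrees 0…10.
Finally multiplying by (1 + t + t²), the product of all factors after the first has coefficients 1,1,2,1,1,0,1,1,1,0,0 for degrees 0…10.
[t¹⁰] = 1·0 + 2·1 + 1·1 = 3.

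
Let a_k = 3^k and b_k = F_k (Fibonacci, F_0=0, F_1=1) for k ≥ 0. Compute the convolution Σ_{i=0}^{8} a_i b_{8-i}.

3912

Write out a_i and b_{8-i} for i = 0,…,8 and sum the products.
Σ = 1·21 + 3·13 + 9·8 + 27·5 + 81·3 + 243·2 + 729·1 + 2187·1 + 6561·0 = 3912.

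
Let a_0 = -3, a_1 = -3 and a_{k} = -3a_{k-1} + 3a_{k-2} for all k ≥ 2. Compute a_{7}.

The ordinary generating function has denominator 1 + 3z - 3z^2.
Iterating the recurrence: a_0,…,a_{7} = -3, -3, 0, -9, 27, -108, 405, -1539.

-1539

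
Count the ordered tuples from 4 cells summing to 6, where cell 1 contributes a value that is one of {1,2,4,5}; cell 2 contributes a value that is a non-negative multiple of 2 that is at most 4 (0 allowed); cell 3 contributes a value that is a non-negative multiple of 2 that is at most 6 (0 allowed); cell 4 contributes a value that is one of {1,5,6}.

5

The generating function for the choices is (x + x² + x⁴ + x⁵)·(1 + x² + x⁴)·(1 + x² + x⁴ + x⁶)·(x + x⁵ + x⁶); the count is [x⁶].
(x + x² + x⁴ + x⁵) has coefficients 0,1,1,0,1,1 for degrees 0…5.
(1 + x² + x⁴) has coefficients 1,0,1,0,1,0,0 for degrees 0…6.
Multiplying by (1 + x² + x⁴ + x⁶) gives running coefficients 1,0,2,0,3,0,3 for degrees 0…6.
Finally multiplying by (x + x⁵ + x⁶), the product of all factors after the first has coefficients 0,1,0,2,0,4,1 for degrees 0…6.
[x⁶] = 1·4 + 1·0 + 1·0 + 1·1 = 5.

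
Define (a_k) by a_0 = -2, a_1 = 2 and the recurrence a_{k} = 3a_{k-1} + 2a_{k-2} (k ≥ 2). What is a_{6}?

The ordinary generating function has denominator 1 - 3y - 2y^2.
Iterating the recurrence: a_0,…,a_{6} = -2, 2, 2, 10, 34, 122, 434.

434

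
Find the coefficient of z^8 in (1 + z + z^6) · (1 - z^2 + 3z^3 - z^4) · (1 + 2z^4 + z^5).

(1 + z + z^6) has coefficients 1,1,0,0,0,0,1 for degrees 0…6.
(1 - z^2 + 3z^3 - z^4) has coefficients 1,0,-1,3,-1,0,0,0,0 for degrees 0…8.
Finally multiplying by (1 + 2z^4 + z^5), the product of all factors after the first has coefficients 1,0,-1,3,1,1,-2,5,1 for degrees 0…8.
[z^8] = 1·1 + 1·5 + 1·(-1) = 5.

5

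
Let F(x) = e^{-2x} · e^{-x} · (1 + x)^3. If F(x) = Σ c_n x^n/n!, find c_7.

-486

The EGF product rule gives c_7 = Σ_{k_1+k_2+k_3=7} C(7; k_1,k_2,k_3) · ∏ g_i(k_i), where e^{-2x} gives (-2)^k; e^{-x} gives (-1)^k; (1+x)^3 gives the falling factorial (3)_k.
g_1(k) for k = 0…7: 1, -2, 4, -8, 16, -32, 64, -128.
g_2(k) for k = 0…7: 1, -1, 1, -1, 1, -1, 1, -1.
g_3(k) for k = 0…7: 1, 3, 6, 6, 0, 0, 0, 0.
First combine the last two factors: h(k) = Σ_j C(k,j)·g_2(j)·g_3(k−j) for k = 0…7: 1, 2, 1, -4, 1, 14, -47, 104.
c_7 = Σ_k C(7,k)·g_1(k)·h(7−k) = 1·1·104 + 7·(-2)·(-47) + 21·4·14 + 35·(-8)·1 + 35·16·(-4) + 21·(-32)·1 + 7·64·2 + 1·(-128)·1 = 104 + 658 + 1176 − 280 − 2240 − 672 + 896 − 128 = -486.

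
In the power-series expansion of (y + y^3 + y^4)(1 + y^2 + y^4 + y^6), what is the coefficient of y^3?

(y + y^3 + y^4) has coefficients 0,1,0,1 for degrees 0…3.
(1 + y^2 + y^4 + y^6) has coefficients 1,0,1,0 for degrees 0…3.
[y^3] = 1·1 + 1·1 = 2.

2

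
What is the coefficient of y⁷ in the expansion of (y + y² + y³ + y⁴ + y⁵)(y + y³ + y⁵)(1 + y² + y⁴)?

(y + y² + y³ + y⁴ + y⁵) has coefficients 0,1,1,1,1,1 for degrees 0…5.
(y + y³ + y⁵) has coefficients 0,1,0,1,0,1,0,0 for degrees 0…7.
Finally multiplying by (1 + y² + y⁴), the product of all factors after the first has coefficients 0,1,0,2,0,3,0,2 for degrees 0…7.
[y⁷] = 1·0 + 1·3 + 1·0 + 1·2 + 1·0 = 5.

5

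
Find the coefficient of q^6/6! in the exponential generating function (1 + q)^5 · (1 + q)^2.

5040

The EGF product rule gives c_6 = Σ_{k_1+k_2=6} C(6; k_1,k_2) · ∏ g_i(k_i), where (1+q)^5 gives the falling factorial (5)_k; (1+q)^2 gives the falling factorial (2)_k.
g_1(k) for k = 0…6: 1, 5, 20, 60, 120, 120, 0.
g_2(k) for k = 0…6: 1, 2, 2, 0, 0, 0, 0.
c_6 = Σ_k C(6,k)·g_1(k)·g_2(6−k) = 15·120·2 + 6·120·2 = 3600 + 1440 = 5040.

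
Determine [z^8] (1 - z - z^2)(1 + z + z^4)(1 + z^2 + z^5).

-2

(1 - z - z^2) has coefficients 1,-1,-1 for degrees 0…2.
(1 + z + z^4) has coefficients 1,1,0,0,1,0,0,0,0 for degrees 0…8.
Finally multiplying by (1 + z^2 + z^5), the product of all factors after the first has coefficients 1,1,1,1,1,1,2,0,0 for degrees 0…8.
[z^8] = 1·0 − 1·0 − 1·2 = -2.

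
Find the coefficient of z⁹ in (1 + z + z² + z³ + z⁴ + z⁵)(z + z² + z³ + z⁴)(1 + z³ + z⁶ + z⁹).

8

(1 + z + z² + z³ + z⁴ + z⁵) has coefficients 1,1,1,1,1,1 for degrees 0…5.
(z + z² + z³ + z⁴) has coefficients 0,1,1,1,1,0,0,0,0,0 for degrees 0…9.
Finally multiplying by (1 + z³ + z⁶ + z⁹), the product of all factors after the first has coefficients 0,1,1,1,2,1,1,2,1,1 for degrees 0…9.
[z⁹] = 1·1 + 1·1 + 1·2 + 1·1 + 1·1 + 1·2 = 8.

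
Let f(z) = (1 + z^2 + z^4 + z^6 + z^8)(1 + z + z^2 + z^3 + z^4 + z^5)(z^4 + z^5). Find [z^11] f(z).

(1 + z^2 + z^4 + z^6 + z^8) has coefficients 1,0,1,0,1,0,1,0,1 for degrees 0…8.
(1 + z + z^2 + z^3 + z^4 + z^5) has coefficients 1,1,1,1,1,1,0,0,0,0,0,0 for degrees 0…11.
Finally multiplying by (z^4 + z^5), the product of all factors after the first has coefficients 0,0,0,0,1,2,2,2,2,2,1,0 for degrees 0…11.
[z^11] = 1·0 + 1·2 + 1·2 + 1·2 + 1·0 = 6.

6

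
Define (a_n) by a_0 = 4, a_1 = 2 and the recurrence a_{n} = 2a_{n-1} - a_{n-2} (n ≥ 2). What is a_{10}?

The ordinary generating function has denominator 1 - 2y + y^2.
Iterating the recurrence: a_0,…,a_{10} = 4, 2, 0, -2, -4, -6, -8, -10, -12, -14, -16.

-16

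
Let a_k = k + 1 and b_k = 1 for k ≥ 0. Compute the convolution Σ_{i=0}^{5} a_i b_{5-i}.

21

The convolution is the t^5 coefficient of A(t)B(t).
Σ = 1·1 + 2·1 + 3·1 + 4·1 + 5·1 + 6·1 = 21.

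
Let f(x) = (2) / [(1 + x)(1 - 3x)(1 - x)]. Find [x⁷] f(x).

Partial fractions give a closed form: a_n = (1/4)·(-1)^n + (9/4)·3^n + (-1/2)·1^n.
At n = 7: a_7 = 4920.

4920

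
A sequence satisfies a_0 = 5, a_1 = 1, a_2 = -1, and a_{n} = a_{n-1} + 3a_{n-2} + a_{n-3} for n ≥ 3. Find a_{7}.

The ordinary generating function has denominator 1 - y - 3y^2 - y^3.
Iterating the recurrence: a_0,…,a_{7} = 5, 1, -1, 7, 5, 25, 47, 127.

127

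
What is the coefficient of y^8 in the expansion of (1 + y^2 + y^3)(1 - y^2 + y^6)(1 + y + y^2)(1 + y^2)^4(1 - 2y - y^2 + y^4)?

(1 + y^2 + y^3) has coefficients 1,0,1,1 for degrees 0…3.
(1 - y^2 + y^6) has coefficients 1,0,-1,0,0,0,1,0,0 for degrees 0…8.
Multiplying by (1 + y + y^2) gives running coefficients 1,1,0,-1,-1,0,1,1,1 for degrees 0…8.
Multiplying by (1 + y^2)^4 gives running coefficients 1,1,4,3,5,2,1,-1,0 for degrees 0…8.
Finally multiplying by (1 - 2y - y^2 + y^4), the product of all factors after the first has coefficients 1,-1,1,-6,-4,-10,-4,-2,6 for degrees 0…8.
[y^8] = 1·6 + 1·(-4) + 1·(-10) = -8.

-8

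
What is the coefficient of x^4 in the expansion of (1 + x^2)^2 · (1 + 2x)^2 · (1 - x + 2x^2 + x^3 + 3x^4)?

(1 + x^2)^2 has coefficients 1,0,2,0,1 for degrees 0…4.
(1 + 2x)^2 has coefficients 1,4,4,0,0 for degrees 0…4.
Finally multiplying by (1 - x + 2x^2 + x^3 + 3x^4), the product of all factors after the first has coefficients 1,3,2,5,15 for degrees 0…4.
[x^4] = 1·15 + 2·2 + 1·1 = 20.

20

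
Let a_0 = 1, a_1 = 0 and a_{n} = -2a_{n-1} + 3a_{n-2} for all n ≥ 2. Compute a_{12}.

The ordinary generating function has denominator 1 + 2y - 3y^2.
Iterating the recurrence: a_0,…,a_{12} = 1, 0, 3, -6, 21, -60, 183, -546, 1641, -4920, 14763, -44286, 132861.

132861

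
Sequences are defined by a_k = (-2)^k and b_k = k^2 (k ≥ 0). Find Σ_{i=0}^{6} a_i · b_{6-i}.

Write out a_i and b_{6-i} for i = 0,…,6 and sum the products.
Σ = 1·36 − 2·25 + 4·16 − 8·9 + 16·4 − 32·1 + 64·0 = 10.

10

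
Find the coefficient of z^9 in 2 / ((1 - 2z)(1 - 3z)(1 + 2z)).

Partial fractions give a closed form: a_n = (-2)·2^n + (18/5)·3^n + (2/5)·(-2)^n.
At n = 9: a_9 = 69630.

69630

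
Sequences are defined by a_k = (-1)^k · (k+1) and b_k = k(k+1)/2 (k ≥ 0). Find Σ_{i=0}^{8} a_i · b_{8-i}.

This is [x^8] in the product of the two ordinary generating functions.
Σ = 1·36 − 2·28 + 3·21 − 4·15 + 5·10 − 6·6 + 7·3 − 8·1 + 9·0 = 10.

10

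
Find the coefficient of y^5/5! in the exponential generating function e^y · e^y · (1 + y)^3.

992

The EGF product rule gives c_5 = Σ_{k_1+k_2+k_3=5} C(5; k_1,k_2,k_3) · ∏ g_i(k_i), where e^y gives (1)^k; e^y gives (1)^k; (1+y)^3 gives the falling factorial (3)_k.
g_1(k) for k = 0…5: 1, 1, 1, 1, 1, 1.
g_2(k) for k = 0…5: 1, 1, 1, 1, 1, 1.
g_3(k) for k = 0…5: 1, 3, 6, 6, 0, 0.
First combine the last two factors: h(k) = Σ_j C(k,j)·g_2(j)·g_3(k−j) for k = 0…5: 1, 4, 13, 34, 73, 136.
c_5 = Σ_k C(5,k)·g_1(k)·h(5−k) = 1·1·136 + 5·1·73 + 10·1·34 + 10·1·13 + 5·1·4 + 1·1·1 = 136 + 365 + 340 + 130 + 20 + 1 = 992.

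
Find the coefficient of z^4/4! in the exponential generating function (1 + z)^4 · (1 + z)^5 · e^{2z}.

The EGF product rule gives c_4 = Σ_{k_1+k_2+k_3=4} C(4; k_1,k_2,k_3) · ∏ g_i(k_i), where (1+z)^4 gives the falling factorial (4)_k; (1+z)^5 gives the falling factorial (5)_k; e^{2z} gives (2)^k.
g_1(k) for k = 0…4: 1, 4, 12, 24, 24.
g_2(k) for k = 0…4: 1, 5, 20, 60, 120.
g_3(k) for k = 0…4: 1, 2, 4, 8, 16.
First combine the last two factors: h(k) = Σ_j C(k,j)·g_2(j)·g_3(k−j) for k = 0…4: 1, 7, 44, 248, 1256.
c_4 = Σ_k C(4,k)·g_1(k)·h(4−k) = 1·1·1256 + 4·4·248 + 6·12·44 + 4·24·7 + 1·24·1 = 1256 + 3968 + 3168 + 672 + 24 = 9088.

9088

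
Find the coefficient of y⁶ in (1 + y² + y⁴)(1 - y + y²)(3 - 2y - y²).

3

(1 + y² + y⁴) has coefficients 1,0,1,0,1 for degrees 0…4.
(1 - y + y²) has coefficients 1,-1,1,0,0,0,0 for degrees 0…6.
Finally multiplying by (3 - 2y - y²), the product of all factors after the first has coefficients 3,-5,4,-1,-1,0,0 for degrees 0…6.
[y⁶] = 1·0 + 1·(-1) + 1·4 = 3.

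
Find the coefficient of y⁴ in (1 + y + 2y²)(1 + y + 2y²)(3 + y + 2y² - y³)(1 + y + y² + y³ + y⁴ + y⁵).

73

(1 + y + 2y²) has coefficients 1,1,2 for degrees 0…2.
(1 + y + 2y²) has coefficients 1,1,2,0,0 for degrees 0…4.
Multiplying by (3 + y + 2y² - y³) gives running coefficients 3,4,9,3,3 for degrees 0…4.
Finally multiplying by (1 + y + y² + y³ + y⁴ + y⁵), the product of all factors after the first has coefficients 3,7,16,19,22 for degrees 0…4.
[y⁴] = 1·22 + 1·19 + 2·16 = 73.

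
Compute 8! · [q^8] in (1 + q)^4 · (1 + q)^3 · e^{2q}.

3173888

The EGF product rule gives c_8 = Σ_{k_1+k_2+k_3=8} C(8; k_1,k_2,k_3) · ∏ g_i(k_i), where (1+q)^4 gives the falling factorial (4)_k; (1+q)^3 gives the falling factorial (3)_k; e^{2q} gives (2)^k.
g_1(k) for k = 0…8: 1, 4, 12, 24, 24, 0, 0, 0, 0.
g_2(k) for k = 0…8: 1, 3, 6, 6, 0, 0, 0, 0, 0.
g_3(k) for k = 0…8: 1, 2, 4, 8, 16, 32, 64, 128, 256.
First combine the last two factors: h(k) = Σ_j C(k,j)·g_2(j)·g_3(k−j) for k = 0…8: 1, 5, 22, 86, 304, 992, 3040, 8864, 24832.
c_8 = Σ_k C(8,k)·g_1(k)·h(8−k) = 1·1·24832 + 8·4·8864 + 28·12·3040 + 56·24·992 + 70·24·304 = 24832 + 283648 + 1021440 + 1333248 + 510720 = 3173888.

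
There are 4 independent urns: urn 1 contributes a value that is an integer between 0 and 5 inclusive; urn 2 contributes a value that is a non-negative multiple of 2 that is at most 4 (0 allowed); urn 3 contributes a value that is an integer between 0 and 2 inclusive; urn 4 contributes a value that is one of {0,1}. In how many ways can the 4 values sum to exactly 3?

9

The generating function for the choices is (1 + z + z² + z³ + z⁴ + z⁵)·(1 + z² + z⁴)·(1 + z + z²)·(1 + z); the count is [z³].
(1 + z + z² + z³ + z⁴ + z⁵) has coefficients 1,1,1,1 for degrees 0…3.
(1 + z² + z⁴) has coefficients 1,0,1,0 for degrees 0…3.
Multiplying by (1 + z + z²) gives running coefficients 1,1,2,1 for degrees 0…3.
Finally multiplying by (1 + z), the product of all factors after the first has coefficients 1,2,3,3 for degrees 0…3.
[z³] = 1·3 + 1·3 + 1·2 + 1·1 = 9.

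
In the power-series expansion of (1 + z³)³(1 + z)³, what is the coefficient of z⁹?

4

(1 + z³)³ has coefficients 1,0,0,3,0,0,3,0,0,1 for degrees 0…9.
(1 + z)³ has coefficients 1,3,3,1,0,0,0,0,0,0 for degrees 0…9.
[z⁹] = 1·0 + 3·0 + 3·1 + 1·1 = 4.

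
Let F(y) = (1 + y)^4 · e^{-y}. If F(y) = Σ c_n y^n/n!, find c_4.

-15

The EGF product rule gives c_4 = Σ_{k_1+k_2=4} C(4; k_1,k_2) · ∏ g_i(k_i), where (1+y)^4 gives the falling factorial (4)_k; e^{-y} gives (-1)^k.
g_1(k) for k = 0…4: 1, 4, 12, 24, 24.
g_2(k) for k = 0…4: 1, -1, 1, -1, 1.
c_4 = Σ_k C(4,k)·g_1(k)·g_2(4−k) = 1·1·1 + 4·4·(-1) + 6·12·1 + 4·24·(-1) + 1·24·1 = 1 − 16 + 72 − 96 + 24 = -15.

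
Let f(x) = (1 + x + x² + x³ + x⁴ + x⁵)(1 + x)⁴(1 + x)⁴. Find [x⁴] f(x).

(1 + x + x² + x³ + x⁴ + x⁵) has coefficients 1,1,1,1,1 for degrees 0…4.
(1 + x)⁴ has coefficients 1,4,6,4,1 for degrees 0…4.
Finally multiplying by (1 + x)⁴, the product of all factors after the first has coefficients 1,8,28,56,70 for degrees 0…4.
[x⁴] = 1·70 + 1·56 + 1·28 + 1·8 + 1·1 = 163.

163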